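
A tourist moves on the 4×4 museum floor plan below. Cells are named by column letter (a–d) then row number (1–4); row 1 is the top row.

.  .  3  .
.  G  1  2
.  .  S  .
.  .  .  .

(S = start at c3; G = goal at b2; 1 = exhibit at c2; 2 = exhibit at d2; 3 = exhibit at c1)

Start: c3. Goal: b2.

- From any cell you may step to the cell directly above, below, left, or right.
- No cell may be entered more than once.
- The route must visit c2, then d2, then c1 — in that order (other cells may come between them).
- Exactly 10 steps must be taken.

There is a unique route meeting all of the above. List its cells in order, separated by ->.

The waypoints must appear in the order c2, d2, c1, with no cell reused.
Route from c3: up to c2, right to d2, up to d1, 3× left (reaching a1), 2× down (reaching a3), right to b3, up to b2 — 10 moves in all.
Check: order respected (1 at step 1, 2 at step 2, 3 at step 4); 10 moves as required.

c3 -> c2 -> d2 -> d1 -> c1 -> b1 -> a1 -> a2 -> a3 -> b3 -> b2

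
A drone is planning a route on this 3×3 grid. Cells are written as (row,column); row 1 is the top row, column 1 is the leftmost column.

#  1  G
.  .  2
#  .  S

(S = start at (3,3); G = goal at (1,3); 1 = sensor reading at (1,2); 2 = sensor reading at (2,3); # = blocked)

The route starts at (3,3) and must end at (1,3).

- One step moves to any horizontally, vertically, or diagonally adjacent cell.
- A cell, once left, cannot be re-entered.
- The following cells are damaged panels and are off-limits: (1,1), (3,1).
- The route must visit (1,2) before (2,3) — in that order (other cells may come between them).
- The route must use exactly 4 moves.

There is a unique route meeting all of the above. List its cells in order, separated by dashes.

(3,3) - (2,2) - (1,2) - (2,3) - (1,3)

The waypoints must appear in the order (1,2), (2,3), with no cell reused.
Route from (3,3): up-left 1 to (2,2), up 1 to (1,2), down-right 1 to (2,3), up 1 to (1,3) — 4 moves in all.
Check: order respected (1 at step 2, 2 at step 3); 4 moves as required.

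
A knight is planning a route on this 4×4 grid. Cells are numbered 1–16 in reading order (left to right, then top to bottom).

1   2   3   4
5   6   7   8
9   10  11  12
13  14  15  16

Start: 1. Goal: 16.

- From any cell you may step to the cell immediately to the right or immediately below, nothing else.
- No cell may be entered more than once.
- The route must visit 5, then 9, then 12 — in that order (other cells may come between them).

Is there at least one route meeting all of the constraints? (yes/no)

yes

One route that works: 1 → 5 → 9 → 10 → 11 → 12 → 16.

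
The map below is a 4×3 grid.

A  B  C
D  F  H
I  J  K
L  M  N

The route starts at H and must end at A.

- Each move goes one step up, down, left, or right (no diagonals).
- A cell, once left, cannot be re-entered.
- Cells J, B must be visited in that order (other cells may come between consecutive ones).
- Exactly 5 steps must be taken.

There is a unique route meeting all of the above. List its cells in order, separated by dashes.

The waypoints must appear in the order J, B, with no cell reused.
Route from H: down to K, left to J, 2× up (reaching B), left to A — 5 moves in all.
Check: order respected (J at step 2, B at step 4); 5 moves as required.

H - K - J - F - B - A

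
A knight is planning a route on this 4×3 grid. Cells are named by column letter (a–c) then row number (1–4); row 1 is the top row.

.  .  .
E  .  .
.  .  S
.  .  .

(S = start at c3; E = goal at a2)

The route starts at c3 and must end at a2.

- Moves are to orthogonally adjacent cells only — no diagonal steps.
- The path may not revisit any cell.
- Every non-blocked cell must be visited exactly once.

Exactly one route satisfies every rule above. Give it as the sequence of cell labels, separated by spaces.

Need to visit all 12 open cells exactly once, starting at c3 and ending at a2.
Cell c1 has only two open neighbours (c2 and b1), so the path must pass straight through it: one of those is the cell it's entered from and the other is where it exits.
Route from c3: down to c4, 2× left (reaching a4), up to a3, right to b3, up to b2, right to c2, up to c1, 2× left (reaching a1), down to a2 — 11 moves in all.
Check: all 12 open cells covered.

c3 c4 b4 a4 a3 b3 b2 c2 c1 b1 a1 a2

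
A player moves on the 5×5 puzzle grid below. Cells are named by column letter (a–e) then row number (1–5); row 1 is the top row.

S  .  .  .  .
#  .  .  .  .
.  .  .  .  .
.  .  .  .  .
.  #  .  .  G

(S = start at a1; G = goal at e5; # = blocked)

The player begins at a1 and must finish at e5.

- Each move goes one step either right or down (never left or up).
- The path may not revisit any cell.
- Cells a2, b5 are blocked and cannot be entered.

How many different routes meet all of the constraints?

34

A right/down-only route from a1 to e5 makes exactly 4 down-moves and 4 right-moves in some order.
With no other constraints that would be C(8,4) = 70 routes.
Subtract routes through each blocked cell (inclusion–exclusion for overlaps): − through a2: 35 − through b5: 5 + through a2&b5: 4 → 34.
That gives 34 routes.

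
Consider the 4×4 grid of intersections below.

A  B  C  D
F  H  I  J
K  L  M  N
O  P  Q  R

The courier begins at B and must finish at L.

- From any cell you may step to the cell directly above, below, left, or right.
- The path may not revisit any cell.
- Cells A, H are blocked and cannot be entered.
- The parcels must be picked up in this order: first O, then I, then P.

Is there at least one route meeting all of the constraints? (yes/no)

Ignoring the required order, 6 revisit-free routes from B to L pass through all of O, I, and P; the waypoint orders that occur are I → P → O (6) — never O → I → P.

no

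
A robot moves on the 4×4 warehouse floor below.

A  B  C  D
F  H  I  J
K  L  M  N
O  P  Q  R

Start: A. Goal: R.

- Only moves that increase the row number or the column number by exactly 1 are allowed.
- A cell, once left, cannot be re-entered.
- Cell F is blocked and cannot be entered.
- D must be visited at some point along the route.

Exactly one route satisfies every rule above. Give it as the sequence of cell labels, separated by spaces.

Moves only go right or down, so the column and row indices never decrease.
Route from A: 3× right (reaching D), 3× down (reaching R) — 6 moves in all.
Check: all required cells visited.

A B C D J N R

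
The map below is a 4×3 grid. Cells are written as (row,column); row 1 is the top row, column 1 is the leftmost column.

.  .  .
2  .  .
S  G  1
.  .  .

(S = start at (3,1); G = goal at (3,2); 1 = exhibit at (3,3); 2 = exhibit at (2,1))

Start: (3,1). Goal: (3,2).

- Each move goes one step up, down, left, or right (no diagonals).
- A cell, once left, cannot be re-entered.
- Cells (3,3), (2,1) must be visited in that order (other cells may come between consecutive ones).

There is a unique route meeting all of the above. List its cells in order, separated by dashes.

The waypoints must appear in the order (3,3), (2,1), with no cell reused.
Route from (3,1): down 1 to (4,1), right 2 to (4,3), up 3 to (1,3), left 2 to (1,1), down 1 to (2,1), right 1 to (2,2), down 1 to (3,2) — 11 moves in all.
Check: order respected (1 at step 4, 2 at step 9).

(3,1) - (4,1) - (4,2) - (4,3) - (3,3) - (2,3) - (1,3) - (1,2) - (1,1) - (2,1) - (2,2) - (3,2)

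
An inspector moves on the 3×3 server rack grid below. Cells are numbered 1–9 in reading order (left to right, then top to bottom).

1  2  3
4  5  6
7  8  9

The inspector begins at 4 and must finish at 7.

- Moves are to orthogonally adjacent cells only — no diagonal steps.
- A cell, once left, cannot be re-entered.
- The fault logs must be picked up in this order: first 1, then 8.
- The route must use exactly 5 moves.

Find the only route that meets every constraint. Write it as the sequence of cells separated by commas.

4, 1, 2, 5, 8, 7

The waypoints must appear in the order 1, 8, with no cell reused.
Route from 4: up 1 to 1, right 1 to 2, down 2 to 8, left 1 to 7 — 5 moves in all.
Check: order respected (1 at step 1, 8 at step 4); 5 moves as required.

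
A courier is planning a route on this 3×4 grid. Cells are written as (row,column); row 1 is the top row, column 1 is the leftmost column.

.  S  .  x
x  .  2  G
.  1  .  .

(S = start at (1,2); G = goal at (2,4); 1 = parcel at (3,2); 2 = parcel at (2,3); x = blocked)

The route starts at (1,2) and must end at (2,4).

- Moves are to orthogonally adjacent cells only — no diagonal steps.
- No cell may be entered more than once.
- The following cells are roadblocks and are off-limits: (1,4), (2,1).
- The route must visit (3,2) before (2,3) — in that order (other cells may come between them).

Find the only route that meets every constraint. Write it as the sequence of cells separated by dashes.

The waypoints must appear in the order (3,2), (2,3), with no cell reused.
Route from (1,2): 2× down (reaching (3,2)), right to (3,3), up to (2,3), right to (2,4) — 5 moves in all.
Check: order respected (1 at step 2, 2 at step 4).

(1,2) - (2,2) - (3,2) - (3,3) - (2,3) - (2,4)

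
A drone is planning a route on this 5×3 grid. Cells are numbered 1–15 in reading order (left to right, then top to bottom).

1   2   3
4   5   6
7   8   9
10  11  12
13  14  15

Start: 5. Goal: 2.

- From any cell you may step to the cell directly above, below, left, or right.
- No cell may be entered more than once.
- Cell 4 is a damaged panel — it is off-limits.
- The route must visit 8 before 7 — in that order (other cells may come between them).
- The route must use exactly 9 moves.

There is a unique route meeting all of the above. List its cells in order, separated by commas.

5, 8, 7, 10, 11, 12, 9, 6, 3, 2

The waypoints must appear in the order 8, 7, with no cell reused.
Route from 5: down 1 to 8, left 1 to 7, down 1 to 10, right 2 to 12, up 3 to 3, left 1 to 2 — 9 moves in all.
Check: order respected (8 at step 1, 7 at step 2); 9 moves as required.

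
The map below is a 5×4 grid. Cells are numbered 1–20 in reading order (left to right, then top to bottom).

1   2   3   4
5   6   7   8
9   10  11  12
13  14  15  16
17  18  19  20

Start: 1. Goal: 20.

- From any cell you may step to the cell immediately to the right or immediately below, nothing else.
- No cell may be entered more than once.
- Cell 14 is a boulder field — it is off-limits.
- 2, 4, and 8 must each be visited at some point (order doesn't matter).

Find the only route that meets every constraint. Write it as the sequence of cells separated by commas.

1, 2, 3, 4, 8, 12, 16, 20

Moves only go right or down, so the column and row indices never decrease.
Route from 1: right 3 to 4, down 4 to 20 — 7 moves in all.
Check: all required cells visited.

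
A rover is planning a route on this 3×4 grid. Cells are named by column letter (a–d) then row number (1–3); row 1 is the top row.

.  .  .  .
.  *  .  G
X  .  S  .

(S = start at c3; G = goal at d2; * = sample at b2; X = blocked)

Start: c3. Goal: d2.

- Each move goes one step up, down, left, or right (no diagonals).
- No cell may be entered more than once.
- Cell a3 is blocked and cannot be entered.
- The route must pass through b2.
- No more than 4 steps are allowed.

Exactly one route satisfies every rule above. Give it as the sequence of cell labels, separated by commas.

c3, b3, b2, c2, d2

The 4-move cap with required stops at b2 leaves no slack for detours.
Route from c3: left 1 to b3, up 1 to b2, right 2 to d2 — 4 moves in all.
Check: all required cells visited; 4 ≤ 4 moves.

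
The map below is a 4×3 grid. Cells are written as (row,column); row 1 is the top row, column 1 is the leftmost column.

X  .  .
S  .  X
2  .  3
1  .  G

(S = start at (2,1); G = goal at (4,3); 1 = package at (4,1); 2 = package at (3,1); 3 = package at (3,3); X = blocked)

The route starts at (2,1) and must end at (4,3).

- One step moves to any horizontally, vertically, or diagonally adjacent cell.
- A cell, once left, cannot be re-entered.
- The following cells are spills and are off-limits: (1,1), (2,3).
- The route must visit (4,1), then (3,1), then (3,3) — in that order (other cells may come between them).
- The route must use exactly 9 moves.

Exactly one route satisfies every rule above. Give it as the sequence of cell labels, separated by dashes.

(2,1) - (1,2) - (1,3) - (2,2) - (3,2) - (4,1) - (3,1) - (4,2) - (3,3) - (4,3)

The waypoints must appear in the order (4,1), (3,1), (3,3), with no cell reused.
Route from (2,1): up-right 1 to (1,2), right 1 to (1,3), down-left 1 to (2,2), down 1 to (3,2), down-left 1 to (4,1), up 1 to (3,1), down-right 1 to (4,2), up-right 1 to (3,3), down 1 to (4,3) — 9 moves in all.
Check: order respected (1 at step 5, 2 at step 6, 3 at step 8); 9 moves as required.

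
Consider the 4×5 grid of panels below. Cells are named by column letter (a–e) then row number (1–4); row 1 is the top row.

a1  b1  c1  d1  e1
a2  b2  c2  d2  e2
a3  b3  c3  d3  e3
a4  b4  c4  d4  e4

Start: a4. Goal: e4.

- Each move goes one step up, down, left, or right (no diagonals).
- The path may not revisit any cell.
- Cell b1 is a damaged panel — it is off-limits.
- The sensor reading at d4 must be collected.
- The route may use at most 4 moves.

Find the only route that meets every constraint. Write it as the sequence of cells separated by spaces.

The budget equals the shortest possible length, so every move has to be on a shortest route through the required cells.
Route from a4: right 4 to e4 — 4 moves in all.
Check: all required cells visited; 4 ≤ 4 moves.

a4 b4 c4 d4 e4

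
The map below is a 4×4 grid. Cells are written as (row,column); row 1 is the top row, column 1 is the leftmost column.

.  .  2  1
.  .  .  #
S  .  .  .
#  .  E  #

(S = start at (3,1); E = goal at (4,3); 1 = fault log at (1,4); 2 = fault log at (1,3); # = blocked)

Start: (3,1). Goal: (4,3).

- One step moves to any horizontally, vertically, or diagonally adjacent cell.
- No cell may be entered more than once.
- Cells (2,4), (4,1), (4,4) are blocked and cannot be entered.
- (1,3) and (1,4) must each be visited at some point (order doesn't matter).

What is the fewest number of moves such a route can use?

Any route passes through (1,3) and (1,4) in some order between (3,1) and (4,3). Summing Chebyshev distances along each leg and taking the cheapest ordering ((3,1) → (1,3) → (1,4) → (4,3)) gives a lower bound of 2 + 1 + 3 = 6 moves.
A route of 6 moves achieves this: (3,1) → (2,2) → (1,3) → (1,4) → (2,3) → (3,2) → (4,3).
Since 6 matches the lower bound, it is optimal.

6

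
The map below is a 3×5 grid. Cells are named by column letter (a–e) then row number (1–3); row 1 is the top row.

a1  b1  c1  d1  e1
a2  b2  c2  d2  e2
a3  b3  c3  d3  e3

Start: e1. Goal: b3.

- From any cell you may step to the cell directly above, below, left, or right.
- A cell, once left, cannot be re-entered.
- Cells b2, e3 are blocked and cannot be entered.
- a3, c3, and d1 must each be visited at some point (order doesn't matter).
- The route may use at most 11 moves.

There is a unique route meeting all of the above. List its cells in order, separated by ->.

e1 -> d1 -> d2 -> d3 -> c3 -> c2 -> c1 -> b1 -> a1 -> a2 -> a3 -> b3

Any route must reach a3, c3, and d1 and still end at b3 within 11 moves, so the order of the required stops is forced.
Route from e1: left to d1, 2× down (reaching d3), left to c3, 2× up (reaching c1), 2× left (reaching a1), 2× down (reaching a3), right to b3 — 11 moves in all.
Check: all required cells visited; 11 ≤ 11 moves.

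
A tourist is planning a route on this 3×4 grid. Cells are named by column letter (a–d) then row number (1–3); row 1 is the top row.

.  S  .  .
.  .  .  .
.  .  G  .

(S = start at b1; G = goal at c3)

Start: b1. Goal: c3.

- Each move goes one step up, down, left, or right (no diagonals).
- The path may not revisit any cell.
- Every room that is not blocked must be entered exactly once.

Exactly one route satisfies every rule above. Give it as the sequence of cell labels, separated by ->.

Need to visit all 12 open cells exactly once, starting at b1 and ending at c3.
Cell d3 has only two open neighbours (d2 and c3), so the path must pass straight through it: one of those is the cell it's entered from and the other is where it exits.
Route from b1: left 1 to a1, down 2 to a3, right 1 to b3, up 1 to b2, right 1 to c2, up 1 to c1, right 1 to d1, down 2 to d3, left 1 to c3 — 11 moves in all.
Check: all 12 open cells covered.

b1 -> a1 -> a2 -> a3 -> b3 -> b2 -> c2 -> c1 -> d1 -> d2 -> d3 -> c3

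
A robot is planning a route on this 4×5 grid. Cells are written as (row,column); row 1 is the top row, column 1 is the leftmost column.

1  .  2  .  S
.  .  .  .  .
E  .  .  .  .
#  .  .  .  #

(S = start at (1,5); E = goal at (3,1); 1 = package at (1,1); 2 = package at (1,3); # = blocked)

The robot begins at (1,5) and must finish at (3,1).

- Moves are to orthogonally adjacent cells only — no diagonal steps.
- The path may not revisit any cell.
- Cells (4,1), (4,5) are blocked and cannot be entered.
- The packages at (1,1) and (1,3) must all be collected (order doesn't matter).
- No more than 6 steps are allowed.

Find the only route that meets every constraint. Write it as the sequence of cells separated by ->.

(1,5) -> (1,4) -> (1,3) -> (1,2) -> (1,1) -> (2,1) -> (3,1)

The 6-move cap with required stops at (1,1), (1,3) leaves no slack for detours.
Route from (1,5): left 4 to (1,1), down 2 to (3,1) — 6 moves in all.
Check: all required cells visited; 6 ≤ 6 moves.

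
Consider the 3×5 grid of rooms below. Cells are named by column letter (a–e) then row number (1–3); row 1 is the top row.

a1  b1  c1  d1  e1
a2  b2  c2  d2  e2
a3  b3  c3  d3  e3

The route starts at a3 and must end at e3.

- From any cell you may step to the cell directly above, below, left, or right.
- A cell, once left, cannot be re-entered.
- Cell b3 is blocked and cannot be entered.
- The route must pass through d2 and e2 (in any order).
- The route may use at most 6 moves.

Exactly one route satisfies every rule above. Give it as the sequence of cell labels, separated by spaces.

Any route must reach d2 and e2 and still end at e3 within 6 moves, so the order of the required stops is forced.
Route from a3: up to a2, 4× right (reaching e2), down to e3 — 6 moves in all.
Check: all required cells visited; 6 ≤ 6 moves.

a3 a2 b2 c2 d2 e2 e3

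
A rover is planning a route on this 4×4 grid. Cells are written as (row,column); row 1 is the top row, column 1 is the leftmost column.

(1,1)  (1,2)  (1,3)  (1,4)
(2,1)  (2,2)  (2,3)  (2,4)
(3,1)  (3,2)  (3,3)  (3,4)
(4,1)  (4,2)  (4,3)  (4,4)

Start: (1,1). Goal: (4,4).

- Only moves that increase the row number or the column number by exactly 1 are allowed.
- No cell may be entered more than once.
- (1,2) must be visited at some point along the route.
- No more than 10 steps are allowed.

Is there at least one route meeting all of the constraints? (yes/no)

One route that works: (1,1) → (1,2) → (2,2) → (3,2) → (4,2) → (4,3) → (4,4).

yes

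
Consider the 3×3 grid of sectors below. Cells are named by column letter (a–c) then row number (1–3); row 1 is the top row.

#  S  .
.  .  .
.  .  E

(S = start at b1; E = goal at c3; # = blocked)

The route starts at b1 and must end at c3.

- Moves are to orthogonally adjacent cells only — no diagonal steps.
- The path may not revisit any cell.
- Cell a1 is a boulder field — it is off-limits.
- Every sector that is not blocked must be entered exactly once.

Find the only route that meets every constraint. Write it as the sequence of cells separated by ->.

b1 -> c1 -> c2 -> b2 -> a2 -> a3 -> b3 -> c3

Need to visit all 8 open cells exactly once, starting at b1 and ending at c3.
Route from b1: right 1 to c1, down 1 to c2, left 2 to a2, down 1 to a3, right 2 to c3 — 7 moves in all.
Check: all 8 open cells covered.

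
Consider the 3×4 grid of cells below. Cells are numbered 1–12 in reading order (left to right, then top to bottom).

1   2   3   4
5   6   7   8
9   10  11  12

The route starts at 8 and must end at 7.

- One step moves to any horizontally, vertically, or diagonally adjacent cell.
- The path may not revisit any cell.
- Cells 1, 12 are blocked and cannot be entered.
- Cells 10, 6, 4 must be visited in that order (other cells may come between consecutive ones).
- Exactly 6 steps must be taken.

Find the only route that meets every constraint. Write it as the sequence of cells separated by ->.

The waypoints must appear in the order 10, 6, 4, with no cell reused.
Route from 8: down-left 1 to 11, left 1 to 10, up 1 to 6, up-right 1 to 3, right 1 to 4, down-left 1 to 7 — 6 moves in all.
Check: order respected (10 at step 2, 6 at step 3, 4 at step 5); 6 moves as required.

8 -> 11 -> 10 -> 6 -> 3 -> 4 -> 7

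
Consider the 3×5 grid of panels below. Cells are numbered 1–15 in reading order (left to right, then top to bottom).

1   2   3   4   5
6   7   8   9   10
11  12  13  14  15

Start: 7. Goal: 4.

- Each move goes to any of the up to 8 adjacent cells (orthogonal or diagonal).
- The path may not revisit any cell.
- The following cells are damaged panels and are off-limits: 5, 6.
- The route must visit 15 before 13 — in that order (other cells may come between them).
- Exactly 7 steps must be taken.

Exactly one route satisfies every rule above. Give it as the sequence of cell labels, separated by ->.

7 -> 3 -> 9 -> 15 -> 14 -> 13 -> 8 -> 4

The waypoints must appear in the order 15, 13, with no cell reused.
Route from 7: up-right to 3, 2× down-right (reaching 15), 2× left (reaching 13), up to 8, up-right to 4 — 7 moves in all.
Check: order respected (15 at step 3, 13 at step 5); 7 moves as required.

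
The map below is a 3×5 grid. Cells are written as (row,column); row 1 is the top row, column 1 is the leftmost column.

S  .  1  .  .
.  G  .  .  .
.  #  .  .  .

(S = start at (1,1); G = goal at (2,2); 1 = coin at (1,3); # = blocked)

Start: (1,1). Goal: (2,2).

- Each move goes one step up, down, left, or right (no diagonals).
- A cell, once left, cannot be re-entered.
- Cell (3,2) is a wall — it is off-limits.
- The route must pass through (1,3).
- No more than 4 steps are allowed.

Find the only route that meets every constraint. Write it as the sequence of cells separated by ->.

(1,1) -> (1,2) -> (1,3) -> (2,3) -> (2,2)

The 4-move cap with required stops at (1,3) leaves no slack for detours.
Route from (1,1): right 2 to (1,3), down 1 to (2,3), left 1 to (2,2) — 4 moves in all.
Check: all required cells visited; 4 ≤ 4 moves.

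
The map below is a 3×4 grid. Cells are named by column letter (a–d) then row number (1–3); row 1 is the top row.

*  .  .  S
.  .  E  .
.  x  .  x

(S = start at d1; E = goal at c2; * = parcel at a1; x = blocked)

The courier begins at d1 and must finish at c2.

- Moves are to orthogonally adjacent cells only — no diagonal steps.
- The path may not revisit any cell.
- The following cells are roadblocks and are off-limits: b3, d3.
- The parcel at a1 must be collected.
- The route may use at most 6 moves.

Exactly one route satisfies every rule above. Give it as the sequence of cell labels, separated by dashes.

The 6-move cap with required stops at a1 leaves no slack for detours.
Route from d1: 3× left (reaching a1), down to a2, 2× right (reaching c2) — 6 moves in all.
Check: all required cells visited; 6 ≤ 6 moves.

d1 - c1 - b1 - a1 - a2 - b2 - c2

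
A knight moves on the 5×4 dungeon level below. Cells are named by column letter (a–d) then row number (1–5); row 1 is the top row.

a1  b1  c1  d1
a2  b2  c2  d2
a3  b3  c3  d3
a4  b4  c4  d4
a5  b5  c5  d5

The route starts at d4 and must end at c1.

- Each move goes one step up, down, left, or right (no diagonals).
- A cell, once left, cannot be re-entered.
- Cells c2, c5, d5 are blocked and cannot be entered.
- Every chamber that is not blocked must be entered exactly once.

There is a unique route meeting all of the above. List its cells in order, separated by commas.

d4, c4, b4, b5, a5, a4, a3, a2, a1, b1, b2, b3, c3, d3, d2, d1, c1

Need to visit all 17 open cells exactly once, starting at d4 and ending at c1.
Route from d4: 2× left (reaching b4), down to b5, left to a5, 4× up (reaching a1), right to b1, 2× down (reaching b3), 2× right (reaching d3), 2× up (reaching d1), left to c1 — 16 moves in all.
Check: all 17 open cells covered.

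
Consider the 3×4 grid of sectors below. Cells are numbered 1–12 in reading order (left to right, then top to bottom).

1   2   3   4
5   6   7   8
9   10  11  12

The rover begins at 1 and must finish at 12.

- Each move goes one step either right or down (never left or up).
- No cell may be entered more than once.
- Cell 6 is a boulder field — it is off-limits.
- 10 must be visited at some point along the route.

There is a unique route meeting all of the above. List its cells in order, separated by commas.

1, 5, 9, 10, 11, 12

Moves only go right or down, so the column and row indices never decrease.
Route from 1: 2× down (reaching 9), 3× right (reaching 12) — 5 moves in all.
Check: all required cells visited.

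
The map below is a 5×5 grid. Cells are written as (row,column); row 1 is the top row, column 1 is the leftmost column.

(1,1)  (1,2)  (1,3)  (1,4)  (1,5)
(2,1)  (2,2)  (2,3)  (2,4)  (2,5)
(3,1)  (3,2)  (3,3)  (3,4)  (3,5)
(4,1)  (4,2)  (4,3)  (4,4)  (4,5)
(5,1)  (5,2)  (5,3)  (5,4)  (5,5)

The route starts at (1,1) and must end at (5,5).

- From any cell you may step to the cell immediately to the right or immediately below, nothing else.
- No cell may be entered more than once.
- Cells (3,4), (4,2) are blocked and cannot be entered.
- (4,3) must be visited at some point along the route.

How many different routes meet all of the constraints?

A right/down-only route from (1,1) to (5,5) makes exactly 4 down-moves and 4 right-moves in some order.
With no other constraints that would be C(8,4) = 70 routes.
Split at (4,3) and multiply the segment counts (each segment already excludes blocked cells): (1,1)→(4,3): 6; (4,3)→(5,5): 3; product = 18.
That gives 18 routes.

18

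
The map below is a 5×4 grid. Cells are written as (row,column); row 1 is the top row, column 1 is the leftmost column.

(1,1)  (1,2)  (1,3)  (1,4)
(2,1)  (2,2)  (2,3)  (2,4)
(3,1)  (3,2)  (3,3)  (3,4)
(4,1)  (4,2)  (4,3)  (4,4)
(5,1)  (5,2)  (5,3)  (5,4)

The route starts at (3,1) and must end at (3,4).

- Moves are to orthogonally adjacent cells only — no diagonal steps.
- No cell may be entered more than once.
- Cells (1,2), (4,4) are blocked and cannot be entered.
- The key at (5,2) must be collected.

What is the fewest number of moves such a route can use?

Any route passes through (5,2) somewhere between (3,1) and (3,4). Summing Manhattan distances along the two legs ((3,1) → (5,2) → (3,4)) gives a lower bound of 3 + 4 = 7 moves.
A route of 7 moves achieves this: (3,1) → (4,1) → (5,1) → (5,2) → (4,2) → (3,2) → (3,3) → (3,4).
Since 7 matches the lower bound, it is optimal.

7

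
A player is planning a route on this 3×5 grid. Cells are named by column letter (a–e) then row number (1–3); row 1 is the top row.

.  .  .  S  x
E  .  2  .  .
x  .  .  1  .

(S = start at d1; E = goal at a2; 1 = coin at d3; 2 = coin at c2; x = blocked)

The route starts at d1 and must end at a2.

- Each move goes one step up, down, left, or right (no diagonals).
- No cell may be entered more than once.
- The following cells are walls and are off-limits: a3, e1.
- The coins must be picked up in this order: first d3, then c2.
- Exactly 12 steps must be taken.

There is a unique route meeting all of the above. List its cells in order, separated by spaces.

The waypoints must appear in the order d3, c2, with no cell reused.
Route from d1: down to d2, right to e2, down to e3, 3× left (reaching b3), up to b2, right to c2, up to c1, 2× left (reaching a1), down to a2 — 12 moves in all.
Check: order respected (1 at step 4, 2 at step 8); 12 moves as required.

d1 d2 e2 e3 d3 c3 b3 b2 c2 c1 b1 a1 a2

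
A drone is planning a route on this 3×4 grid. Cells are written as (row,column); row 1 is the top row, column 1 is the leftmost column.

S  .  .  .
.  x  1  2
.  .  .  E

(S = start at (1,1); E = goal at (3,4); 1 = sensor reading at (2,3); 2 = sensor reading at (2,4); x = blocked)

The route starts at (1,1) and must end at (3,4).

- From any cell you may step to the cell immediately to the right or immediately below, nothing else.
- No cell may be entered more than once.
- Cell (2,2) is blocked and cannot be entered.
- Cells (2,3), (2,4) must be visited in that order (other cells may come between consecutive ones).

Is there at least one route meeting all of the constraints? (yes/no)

One route that works: (1,1) → (1,2) → (1,3) → (2,3) → (2,4) → (3,4).

yes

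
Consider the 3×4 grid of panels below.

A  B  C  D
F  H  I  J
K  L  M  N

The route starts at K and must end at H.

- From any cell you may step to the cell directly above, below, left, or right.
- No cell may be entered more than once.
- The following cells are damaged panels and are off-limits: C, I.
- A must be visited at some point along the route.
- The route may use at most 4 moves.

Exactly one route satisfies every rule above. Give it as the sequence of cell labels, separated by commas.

The budget equals the shortest possible length, so every move has to be on a shortest route through the required cells.
Route from K: 2× up (reaching A), right to B, down to H — 4 moves in all.
Check: all required cells visited; 4 ≤ 4 moves.

K, F, A, B, H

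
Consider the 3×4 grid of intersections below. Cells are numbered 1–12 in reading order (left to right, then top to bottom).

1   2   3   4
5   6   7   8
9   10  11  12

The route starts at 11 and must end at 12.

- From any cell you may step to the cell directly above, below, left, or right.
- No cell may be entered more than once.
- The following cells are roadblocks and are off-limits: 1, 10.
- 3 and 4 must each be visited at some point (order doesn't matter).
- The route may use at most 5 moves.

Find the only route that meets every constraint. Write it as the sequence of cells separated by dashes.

The budget equals the shortest possible length, so every move has to be on a shortest route through the required cells.
Route from 11: up 2 to 3, right 1 to 4, down 2 to 12 — 5 moves in all.
Check: all required cells visited; 5 ≤ 5 moves.

11 - 7 - 3 - 4 - 8 - 12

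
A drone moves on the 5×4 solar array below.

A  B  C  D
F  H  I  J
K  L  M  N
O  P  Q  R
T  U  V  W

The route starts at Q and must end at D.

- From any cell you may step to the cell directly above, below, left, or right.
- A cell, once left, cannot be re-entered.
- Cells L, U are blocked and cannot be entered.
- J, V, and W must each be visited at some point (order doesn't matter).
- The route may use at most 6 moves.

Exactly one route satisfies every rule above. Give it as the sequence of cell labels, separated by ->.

Q -> V -> W -> R -> N -> J -> D

The budget equals the shortest possible length, so every move has to be on a shortest route through the required cells.
Route from Q: down to V, right to W, 4× up (reaching D) — 6 moves in all.
Check: all required cells visited; 6 ≤ 6 moves.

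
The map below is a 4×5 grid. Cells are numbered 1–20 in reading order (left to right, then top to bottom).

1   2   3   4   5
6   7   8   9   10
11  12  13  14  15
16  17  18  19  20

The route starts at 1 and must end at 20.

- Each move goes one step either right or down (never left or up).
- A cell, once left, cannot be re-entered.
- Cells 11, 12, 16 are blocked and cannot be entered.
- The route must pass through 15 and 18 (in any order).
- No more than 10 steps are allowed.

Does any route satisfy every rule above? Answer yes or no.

18 is below but to the left of 15: going 15 → 18 would need a leftward move and 18 → 15 an upward move, so no right/down-only route can visit both required cells.

no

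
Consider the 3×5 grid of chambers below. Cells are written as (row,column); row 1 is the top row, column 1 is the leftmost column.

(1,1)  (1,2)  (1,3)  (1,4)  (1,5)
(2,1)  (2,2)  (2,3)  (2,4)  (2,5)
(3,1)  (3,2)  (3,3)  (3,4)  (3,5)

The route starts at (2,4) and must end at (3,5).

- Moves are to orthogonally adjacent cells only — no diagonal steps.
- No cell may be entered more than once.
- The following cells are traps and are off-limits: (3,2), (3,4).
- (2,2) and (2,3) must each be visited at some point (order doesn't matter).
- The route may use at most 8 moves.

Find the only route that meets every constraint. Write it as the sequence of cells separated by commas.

The budget equals the shortest possible length, so every move has to be on a shortest route through the required cells.
Route from (2,4): 2× left (reaching (2,2)), up to (1,2), 3× right (reaching (1,5)), 2× down (reaching (3,5)) — 8 moves in all.
Check: all required cells visited; 8 ≤ 8 moves.

(2,4), (2,3), (2,2), (1,2), (1,3), (1,4), (1,5), (2,5), (3,5)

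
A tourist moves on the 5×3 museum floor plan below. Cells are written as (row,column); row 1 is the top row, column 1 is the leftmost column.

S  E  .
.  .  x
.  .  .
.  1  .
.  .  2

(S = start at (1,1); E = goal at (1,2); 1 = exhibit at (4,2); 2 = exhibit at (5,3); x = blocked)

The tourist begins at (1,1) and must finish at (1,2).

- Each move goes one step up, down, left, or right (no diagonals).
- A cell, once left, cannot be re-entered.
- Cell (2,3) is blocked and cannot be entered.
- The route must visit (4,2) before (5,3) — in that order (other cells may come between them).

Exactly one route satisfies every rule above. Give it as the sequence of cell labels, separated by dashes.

The waypoints must appear in the order (4,2), (5,3), with no cell reused.
Route from (1,1): down 3 to (4,1), right 1 to (4,2), down 1 to (5,2), right 1 to (5,3), up 2 to (3,3), left 1 to (3,2), up 2 to (1,2) — 11 moves in all.
Check: order respected (1 at step 4, 2 at step 6).

(1,1) - (2,1) - (3,1) - (4,1) - (4,2) - (5,2) - (5,3) - (4,3) - (3,3) - (3,2) - (2,2) - (1,2)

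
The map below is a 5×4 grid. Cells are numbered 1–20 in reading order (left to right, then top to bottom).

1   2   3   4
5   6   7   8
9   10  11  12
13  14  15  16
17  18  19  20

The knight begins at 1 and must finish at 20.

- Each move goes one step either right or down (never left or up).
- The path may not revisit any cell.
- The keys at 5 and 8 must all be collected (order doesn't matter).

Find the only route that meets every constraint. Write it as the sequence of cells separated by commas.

1, 5, 6, 7, 8, 12, 16, 20

Moves only go right or down, so the column and row indices never decrease.
Route from 1: down to 5, 3× right (reaching 8), 3× down (reaching 20) — 7 moves in all.
Check: all required cells visited.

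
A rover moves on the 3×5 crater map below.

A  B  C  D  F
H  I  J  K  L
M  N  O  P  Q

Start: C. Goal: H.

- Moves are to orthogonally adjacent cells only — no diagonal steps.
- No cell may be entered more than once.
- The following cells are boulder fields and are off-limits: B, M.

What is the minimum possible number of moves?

3

The Manhattan distance from C to H is |1−2| + |3−1| = 3, so at least 3 moves are needed.
A route of 3 moves achieves this: C → J → I → H.
Since 3 matches the lower bound, it is optimal.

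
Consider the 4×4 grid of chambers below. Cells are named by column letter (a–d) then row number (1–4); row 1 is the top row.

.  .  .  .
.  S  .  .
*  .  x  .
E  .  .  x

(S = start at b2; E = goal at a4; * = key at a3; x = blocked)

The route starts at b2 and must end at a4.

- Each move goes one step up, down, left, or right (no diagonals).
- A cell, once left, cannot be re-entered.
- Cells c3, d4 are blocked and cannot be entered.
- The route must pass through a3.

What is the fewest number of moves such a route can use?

Any route passes through a3 somewhere between b2 and a4. Summing Manhattan distances along the two legs (b2 → a3 → a4) gives a lower bound of 2 + 1 = 3 moves.
A route of 3 moves achieves this: b2 → b3 → a3 → a4.
Since 3 matches the lower bound, it is optimal.

3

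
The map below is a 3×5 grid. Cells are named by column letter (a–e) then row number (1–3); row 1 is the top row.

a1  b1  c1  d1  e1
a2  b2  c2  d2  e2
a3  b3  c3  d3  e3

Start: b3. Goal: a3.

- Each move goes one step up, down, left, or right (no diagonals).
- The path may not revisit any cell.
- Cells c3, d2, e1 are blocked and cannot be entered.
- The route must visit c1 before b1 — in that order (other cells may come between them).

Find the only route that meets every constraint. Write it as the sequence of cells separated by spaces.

b3 b2 c2 c1 b1 a1 a2 a3

The waypoints must appear in the order c1, b1, with no cell reused.
Route from b3: up to b2, right to c2, up to c1, 2× left (reaching a1), 2× down (reaching a3) — 7 moves in all.
Check: order respected (c1 at step 3, b1 at step 4).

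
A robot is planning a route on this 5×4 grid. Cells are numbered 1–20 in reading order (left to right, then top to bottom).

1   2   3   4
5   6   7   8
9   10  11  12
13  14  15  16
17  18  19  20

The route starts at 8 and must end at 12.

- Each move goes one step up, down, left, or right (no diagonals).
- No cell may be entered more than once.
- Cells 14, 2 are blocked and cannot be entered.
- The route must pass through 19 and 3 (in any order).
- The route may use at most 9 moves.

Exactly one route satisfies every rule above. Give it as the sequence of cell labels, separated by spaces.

Any route must reach 19 and 3 and still end at 12 within 9 moves, so the order of the required stops is forced.
Route from 8: up 1 to 4, left 1 to 3, down 4 to 19, right 1 to 20, up 2 to 12 — 9 moves in all.
Check: all required cells visited; 9 ≤ 9 moves.

8 4 3 7 11 15 19 20 16 12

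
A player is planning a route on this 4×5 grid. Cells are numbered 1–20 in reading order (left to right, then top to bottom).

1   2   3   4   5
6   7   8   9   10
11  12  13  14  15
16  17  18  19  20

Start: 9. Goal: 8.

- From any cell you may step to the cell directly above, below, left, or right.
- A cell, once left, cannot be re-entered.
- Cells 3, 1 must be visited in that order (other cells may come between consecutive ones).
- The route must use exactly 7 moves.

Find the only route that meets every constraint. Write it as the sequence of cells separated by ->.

The waypoints must appear in the order 3, 1, with no cell reused.
Route from 9: up 1 to 4, left 3 to 1, down 1 to 6, right 2 to 8 — 7 moves in all.
Check: order respected (3 at step 2, 1 at step 4); 7 moves as required.

9 -> 4 -> 3 -> 2 -> 1 -> 6 -> 7 -> 8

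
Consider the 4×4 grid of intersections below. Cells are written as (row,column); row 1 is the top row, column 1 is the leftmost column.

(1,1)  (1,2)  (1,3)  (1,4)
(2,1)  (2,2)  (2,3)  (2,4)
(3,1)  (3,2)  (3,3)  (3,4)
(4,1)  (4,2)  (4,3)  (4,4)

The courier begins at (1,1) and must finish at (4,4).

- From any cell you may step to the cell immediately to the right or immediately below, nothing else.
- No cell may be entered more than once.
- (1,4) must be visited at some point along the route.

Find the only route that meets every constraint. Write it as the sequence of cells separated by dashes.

(1,1) - (1,2) - (1,3) - (1,4) - (2,4) - (3,4) - (4,4)

Moves only go right or down, so the column and row indices never decrease.
Route from (1,1): right 3 to (1,4), down 3 to (4,4) — 6 moves in all.
Check: all required cells visited.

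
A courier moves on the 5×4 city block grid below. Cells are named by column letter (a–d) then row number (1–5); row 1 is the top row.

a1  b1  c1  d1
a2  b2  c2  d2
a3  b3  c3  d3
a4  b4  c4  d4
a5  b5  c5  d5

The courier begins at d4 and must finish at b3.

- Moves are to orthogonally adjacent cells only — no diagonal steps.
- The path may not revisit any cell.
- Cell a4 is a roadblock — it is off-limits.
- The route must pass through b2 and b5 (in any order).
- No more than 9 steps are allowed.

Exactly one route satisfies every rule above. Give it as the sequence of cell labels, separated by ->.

d4 -> d5 -> c5 -> b5 -> b4 -> c4 -> c3 -> c2 -> b2 -> b3

The budget equals the shortest possible length, so every move has to be on a shortest route through the required cells.
Route from d4: down to d5, 2× left (reaching b5), up to b4, right to c4, 2× up (reaching c2), left to b2, down to b3 — 9 moves in all.
Check: all required cells visited; 9 ≤ 9 moves.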